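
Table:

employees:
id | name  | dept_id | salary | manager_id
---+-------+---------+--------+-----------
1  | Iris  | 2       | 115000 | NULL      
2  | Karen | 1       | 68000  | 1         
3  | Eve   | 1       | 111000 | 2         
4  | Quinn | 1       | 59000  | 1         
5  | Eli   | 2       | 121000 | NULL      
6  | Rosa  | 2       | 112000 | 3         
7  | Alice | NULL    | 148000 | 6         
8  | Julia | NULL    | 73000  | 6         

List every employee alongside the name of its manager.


This is a self-join: employees is joined to a second copy of itself, matching each row's manager_id to another row's id. Use LEFT JOIN so rows with manager_id=NULL are kept.
  - employee 1 (Iris): manager_id=NULL -> NULL
  - employee 2 (Karen): manager_id=1 -> Iris
  - employee 3 (Eve): manager_id=2 -> Karen
  - employee 4 (Quinn): manager_id=1 -> Iris
  - employee 5 (Eli): manager_id=NULL -> NULL
  - employee 6 (Rosa): manager_id=3 -> Eve
  - employee 7 (Alice): manager_id=6 -> Rosa
  - employee 8 (Julia): manager_id=6 -> Rosa

SQL:
SELECT a.name AS item, b.name AS manager
FROM employees a
LEFT JOIN employees b ON a.manager_id = b.id

Result:
item  | manager
------+--------
Iris  | NULL   
Karen | Iris   
Eve   | Karen  
Quinn | Iris   
Eli   | NULL   
Rosa  | Eve    
Alice | Rosa   
Julia | Rosa   


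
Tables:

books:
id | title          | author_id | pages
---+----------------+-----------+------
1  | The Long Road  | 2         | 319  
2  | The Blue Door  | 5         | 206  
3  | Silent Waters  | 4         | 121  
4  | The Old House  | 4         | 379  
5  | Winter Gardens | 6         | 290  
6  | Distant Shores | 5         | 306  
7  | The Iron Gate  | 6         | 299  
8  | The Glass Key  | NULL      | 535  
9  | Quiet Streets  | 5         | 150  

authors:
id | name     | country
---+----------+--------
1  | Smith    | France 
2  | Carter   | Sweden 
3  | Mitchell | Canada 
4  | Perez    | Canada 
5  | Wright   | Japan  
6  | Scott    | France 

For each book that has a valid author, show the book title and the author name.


INNER JOIN keeps only books rows whose author_id matches an id in authors. Walk through each book:
  - book 1 (The Long Road): author_id=2 -> matches Carter
  - book 2 (The Blue Door): author_id=5 -> matches Wright
  - book 3 (Silent Waters): author_id=4 -> matches Perez
  - book 4 (The Old House): author_id=4 -> matches Perez
  - book 5 (Winter Gardens): author_id=6 -> matches Scott
  - book 6 (Distant Shores): author_id=5 -> matches Wright
  - book 7 (The Iron Gate): author_id=6 -> matches Scott
  - book 8 (The Glass Key): author_id=NULL, no match -> dropped
  - book 9 (Quiet Streets): author_id=5 -> matches Wright
So 1 of 9 rows is dropped.

SQL:
SELECT a.title, b.name AS author
FROM books a
INNER JOIN authors b ON a.author_id = b.id

Result:
title          | author
---------------+-------
The Long Road  | Carter
The Blue Door  | Wright
Silent Waters  | Perez 
The Old House  | Perez 
Winter Gardens | Scott 
Distant Shores | Wright
The Iron Gate  | Scott 
Quiet Streets  | Wright


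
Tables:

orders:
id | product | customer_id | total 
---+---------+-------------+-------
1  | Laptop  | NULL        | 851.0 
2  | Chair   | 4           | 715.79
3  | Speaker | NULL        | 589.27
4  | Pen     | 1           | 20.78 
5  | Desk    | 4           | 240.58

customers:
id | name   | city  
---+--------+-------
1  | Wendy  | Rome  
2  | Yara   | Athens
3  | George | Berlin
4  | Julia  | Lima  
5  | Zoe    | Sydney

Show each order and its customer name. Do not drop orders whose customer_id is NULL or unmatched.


LEFT JOIN keeps every row from orders (the left table); where customer_id has no match in customers, the customer columns become NULL. Walk through each order:
  - order 1 (Laptop): customer_id=NULL, no match -> kept with NULL
  - order 2 (Chair): customer_id=4 -> matches Julia
  - order 3 (Speaker): customer_id=NULL, no match -> kept with NULL
  - order 4 (Pen): customer_id=1 -> matches Wendy
  - order 5 (Desk): customer_id=4 -> matches Julia
All 5 rows appear; 2 have NULL customer.

SQL:
SELECT a.product, b.name AS customer
FROM orders a
LEFT JOIN customers b ON a.customer_id = b.id

Result:
product | customer
--------+---------
Laptop  | NULL    
Chair   | Julia   
Speaker | NULL    
Pen     | Wendy   
Desk    | Julia   


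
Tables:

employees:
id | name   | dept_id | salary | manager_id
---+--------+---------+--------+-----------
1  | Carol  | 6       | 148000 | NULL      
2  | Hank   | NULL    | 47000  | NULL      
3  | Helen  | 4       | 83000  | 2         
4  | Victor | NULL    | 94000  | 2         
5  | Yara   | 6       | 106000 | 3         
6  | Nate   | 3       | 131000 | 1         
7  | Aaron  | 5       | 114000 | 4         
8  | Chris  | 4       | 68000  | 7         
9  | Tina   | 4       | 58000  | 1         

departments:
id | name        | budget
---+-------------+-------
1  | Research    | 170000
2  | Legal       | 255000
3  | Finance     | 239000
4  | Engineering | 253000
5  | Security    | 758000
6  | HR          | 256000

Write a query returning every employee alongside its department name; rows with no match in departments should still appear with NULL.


LEFT JOIN keeps every row from employees (the left table); where dept_id has no match in departments, the department columns become NULL. Walk through each employee:
  - employee 1 (Carol): dept_id=6 -> matches HR
  - employee 2 (Hank): dept_id=NULL, no match -> kept with NULL
  - employee 3 (Helen): dept_id=4 -> matches Engineering
  - employee 4 (Victor): dept_id=NULL, no match -> kept with NULL
  - employee 5 (Yara): dept_id=6 -> matches HR
  - employee 6 (Nate): dept_id=3 -> matches Finance
  - employee 7 (Aaron): dept_id=5 -> matches Security
  - employee 8 (Chris): dept_id=4 -> matches Engineering
  - employee 9 (Tina): dept_id=4 -> matches Engineering
All 9 rows appear; 2 have NULL department.

SQL:
SELECT a.name, b.name AS department
FROM employees a
LEFT JOIN departments b ON a.dept_id = b.id

Result:
name   | department 
-------+------------
Carol  | HR         
Hank   | NULL       
Helen  | Engineering
Victor | NULL       
Yara   | HR         
Nate   | Finance    
Aaron  | Security   
Chris  | Engineering
Tina   | Engineering


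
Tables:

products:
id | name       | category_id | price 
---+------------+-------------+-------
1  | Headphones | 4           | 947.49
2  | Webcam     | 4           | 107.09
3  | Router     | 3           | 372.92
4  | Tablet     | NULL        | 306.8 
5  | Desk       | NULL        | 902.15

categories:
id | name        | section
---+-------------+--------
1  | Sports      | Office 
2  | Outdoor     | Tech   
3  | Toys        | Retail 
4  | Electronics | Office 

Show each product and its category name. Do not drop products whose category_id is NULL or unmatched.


LEFT JOIN keeps every row from products (the left table); where category_id has no match in categories, the category columns become NULL. Walk through each product:
  - product 1 (Headphones): category_id=4 -> matches Electronics
  - product 2 (Webcam): category_id=4 -> matches Electronics
  - product 3 (Router): category_id=3 -> matches Toys
  - product 4 (Tablet): category_id=NULL, no match -> kept with NULL
  - product 5 (Desk): category_id=NULL, no match -> kept with NULL
All 5 rows appear; 2 have NULL category.

SQL:
SELECT a.name, b.name AS category
FROM products a
LEFT JOIN categories b ON a.category_id = b.id

Result:
name       | category   
-----------+------------
Headphones | Electronics
Webcam     | Electronics
Router     | Toys       
Tablet     | NULL       
Desk       | NULL       


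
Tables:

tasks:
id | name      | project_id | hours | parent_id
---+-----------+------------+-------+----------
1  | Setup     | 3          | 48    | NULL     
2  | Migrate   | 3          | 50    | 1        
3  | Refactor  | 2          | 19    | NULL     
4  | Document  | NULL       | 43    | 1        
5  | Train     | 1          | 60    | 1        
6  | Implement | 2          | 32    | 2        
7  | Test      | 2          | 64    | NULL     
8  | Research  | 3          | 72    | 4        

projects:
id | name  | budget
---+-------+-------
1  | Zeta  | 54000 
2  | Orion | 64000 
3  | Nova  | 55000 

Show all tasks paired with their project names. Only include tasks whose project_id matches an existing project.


INNER JOIN keeps only tasks rows whose project_id matches an id in projects. Walk through each task:
  - task 1 (Setup): project_id=3 -> matches Nova
  - task 2 (Migrate): project_id=3 -> matches Nova
  - task 3 (Refactor): project_id=2 -> matches Orion
  - task 4 (Document): project_id=NULL, no match -> dropped
  - task 5 (Train): project_id=1 -> matches Zeta
  - task 6 (Implement): project_id=2 -> matches Orion
  - task 7 (Test): project_id=2 -> matches Orion
  - task 8 (Research): project_id=3 -> matches Nova
So 1 of 8 rows is dropped.

SQL:
SELECT a.name, b.name AS project
FROM tasks a
INNER JOIN projects b ON a.project_id = b.id

Result:
name      | project
----------+--------
Setup     | Nova   
Migrate   | Nova   
Refactor  | Orion  
Train     | Zeta   
Implement | Orion  
Test      | Orion  
Research  | Nova   


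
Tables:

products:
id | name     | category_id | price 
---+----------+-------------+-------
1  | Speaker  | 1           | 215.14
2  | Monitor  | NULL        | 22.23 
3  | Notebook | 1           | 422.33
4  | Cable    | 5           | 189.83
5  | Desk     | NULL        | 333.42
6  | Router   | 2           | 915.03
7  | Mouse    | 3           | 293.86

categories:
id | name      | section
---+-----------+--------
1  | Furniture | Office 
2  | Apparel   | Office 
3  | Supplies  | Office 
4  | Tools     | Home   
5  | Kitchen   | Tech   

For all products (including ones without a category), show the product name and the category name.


LEFT JOIN keeps every row from products (the left table); where category_id has no match in categories, the category columns become NULL. Walk through each product:
  - product 1 (Speaker): category_id=1 -> matches Furniture
  - product 2 (Monitor): category_id=NULL, no match -> kept with NULL
  - product 3 (Notebook): category_id=1 -> matches Furniture
  - product 4 (Cable): category_id=5 -> matches Kitchen
  - product 5 (Desk): category_id=NULL, no match -> kept with NULL
  - product 6 (Router): category_id=2 -> matches Apparel
  - product 7 (Mouse): category_id=3 -> matches Supplies
All 7 rows appear; 2 have NULL category.

SQL:
SELECT a.name, b.name AS category
FROM products a
LEFT JOIN categories b ON a.category_id = b.id

Result:
name     | category 
---------+----------
Speaker  | Furniture
Monitor  | NULL     
Notebook | Furniture
Cable    | Kitchen  
Desk     | NULL     
Router   | Apparel  
Mouse    | Supplies 


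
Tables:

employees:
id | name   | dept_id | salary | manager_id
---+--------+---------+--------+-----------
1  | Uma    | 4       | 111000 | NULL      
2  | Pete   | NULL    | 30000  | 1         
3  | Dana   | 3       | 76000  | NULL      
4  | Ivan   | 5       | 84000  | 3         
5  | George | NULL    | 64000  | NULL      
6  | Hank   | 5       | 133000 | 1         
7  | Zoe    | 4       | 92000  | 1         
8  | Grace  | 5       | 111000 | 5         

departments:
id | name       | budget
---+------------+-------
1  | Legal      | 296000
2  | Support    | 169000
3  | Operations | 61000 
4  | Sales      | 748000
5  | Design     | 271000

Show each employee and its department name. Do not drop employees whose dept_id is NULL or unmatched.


LEFT JOIN keeps every row from employees (the left table); where dept_id has no match in departments, the department columns become NULL. Walk through each employee:
  - employee 1 (Uma): dept_id=4 -> matches Sales
  - employee 2 (Pete): dept_id=NULL, no match -> kept with NULL
  - employee 3 (Dana): dept_id=3 -> matches Operations
  - employee 4 (Ivan): dept_id=5 -> matches Design
  - employee 5 (George): dept_id=NULL, no match -> kept with NULL
  - employee 6 (Hank): dept_id=5 -> matches Design
  - employee 7 (Zoe): dept_id=4 -> matches Sales
  - employee 8 (Grace): dept_id=5 -> matches Design
All 8 rows appear; 2 have NULL department.

SQL:
SELECT a.name, b.name AS department
FROM employees a
LEFT JOIN departments b ON a.dept_id = b.id

Result:
name   | department
-------+-----------
Uma    | Sales     
Pete   | NULL      
Dana   | Operations
Ivan   | Design    
George | NULL      
Hank   | Design    
Zoe    | Sales     
Grace  | Design    


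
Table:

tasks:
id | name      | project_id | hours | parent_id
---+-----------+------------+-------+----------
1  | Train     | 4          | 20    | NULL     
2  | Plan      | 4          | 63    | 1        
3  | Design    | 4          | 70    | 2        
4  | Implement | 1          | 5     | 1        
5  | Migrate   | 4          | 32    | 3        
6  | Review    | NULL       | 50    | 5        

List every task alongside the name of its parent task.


This is a self-join: tasks is joined to a second copy of itself, matching each row's parent_id to another row's id. Use LEFT JOIN so rows with parent_id=NULL are kept.
  - task 1 (Train): parent_id=NULL -> NULL
  - task 2 (Plan): parent_id=1 -> Train
  - task 3 (Design): parent_id=2 -> Plan
  - task 4 (Implement): parent_id=1 -> Train
  - task 5 (Migrate): parent_id=3 -> Design
  - task 6 (Review): parent_id=5 -> Migrate

SQL:
SELECT a.name AS item, b.name AS parent
FROM tasks a
LEFT JOIN tasks b ON a.parent_id = b.id

Result:
item      | parent 
----------+--------
Train     | NULL   
Plan      | Train  
Design    | Plan   
Implement | Train  
Migrate   | Design 
Review    | Migrate


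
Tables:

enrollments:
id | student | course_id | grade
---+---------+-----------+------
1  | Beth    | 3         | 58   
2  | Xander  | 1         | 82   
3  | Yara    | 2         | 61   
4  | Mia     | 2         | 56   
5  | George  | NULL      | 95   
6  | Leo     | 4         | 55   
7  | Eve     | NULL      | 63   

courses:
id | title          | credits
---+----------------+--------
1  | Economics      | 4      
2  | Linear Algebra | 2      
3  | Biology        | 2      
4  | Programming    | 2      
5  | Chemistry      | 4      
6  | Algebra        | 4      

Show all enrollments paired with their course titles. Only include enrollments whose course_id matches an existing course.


INNER JOIN keeps only enrollments rows whose course_id matches an id in courses. Walk through each enrollment:
  - enrollment 1 (Beth): course_id=3 -> matches Biology
  - enrollment 2 (Xander): course_id=1 -> matches Economics
  - enrollment 3 (Yara): course_id=2 -> matches Linear Algebra
  - enrollment 4 (Mia): course_id=2 -> matches Linear Algebra
  - enrollment 5 (George): course_id=NULL, no match -> dropped
  - enrollment 6 (Leo): course_id=4 -> matches Programming
  - enrollment 7 (Eve): course_id=NULL, no match -> dropped
So 2 of 7 rows are dropped.

SQL:
SELECT a.student, b.title AS course
FROM enrollments a
INNER JOIN courses b ON a.course_id = b.id

Result:
student | course        
--------+---------------
Beth    | Biology       
Xander  | Economics     
Yara    | Linear Algebra
Mia     | Linear Algebra
Leo     | Programming   


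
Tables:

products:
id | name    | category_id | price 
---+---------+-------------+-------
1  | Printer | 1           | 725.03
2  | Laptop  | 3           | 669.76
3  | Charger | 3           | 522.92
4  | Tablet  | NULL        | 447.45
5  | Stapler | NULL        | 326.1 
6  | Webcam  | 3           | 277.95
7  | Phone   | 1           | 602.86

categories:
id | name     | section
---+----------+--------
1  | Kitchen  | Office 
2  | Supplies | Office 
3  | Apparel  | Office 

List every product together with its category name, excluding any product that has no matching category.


INNER JOIN keeps only products rows whose category_id matches an id in categories. Walk through each product:
  - product 1 (Printer): category_id=1 -> matches Kitchen
  - product 2 (Laptop): category_id=3 -> matches Apparel
  - product 3 (Charger): category_id=3 -> matches Apparel
  - product 4 (Tablet): category_id=NULL, no match -> dropped
  - product 5 (Stapler): category_id=NULL, no match -> dropped
  - product 6 (Webcam): category_id=3 -> matches Apparel
  - product 7 (Phone): category_id=1 -> matches Kitchen
So 2 of 7 rows are dropped.

SQL:
SELECT a.name, b.name AS category
FROM products a
INNER JOIN categories b ON a.category_id = b.id

Result:
name    | category
--------+---------
Printer | Kitchen 
Laptop  | Apparel 
Charger | Apparel 
Webcam  | Apparel 
Phone   | Kitchen 


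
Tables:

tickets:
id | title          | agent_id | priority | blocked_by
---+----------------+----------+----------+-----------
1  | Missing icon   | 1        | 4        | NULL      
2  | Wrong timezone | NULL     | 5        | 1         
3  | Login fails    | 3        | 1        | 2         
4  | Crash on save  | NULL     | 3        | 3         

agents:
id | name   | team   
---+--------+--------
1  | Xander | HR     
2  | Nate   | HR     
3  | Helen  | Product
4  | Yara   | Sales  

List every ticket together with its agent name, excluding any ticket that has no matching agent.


INNER JOIN keeps only tickets rows whose agent_id matches an id in agents. Walk through each ticket:
  - ticket 1 (Missing icon): agent_id=1 -> matches Xander
  - ticket 2 (Wrong timezone): agent_id=NULL, no match -> dropped
  - ticket 3 (Login fails): agent_id=3 -> matches Helen
  - ticket 4 (Crash on save): agent_id=NULL, no match -> dropped
So 2 of 4 rows are dropped.

SQL:
SELECT a.title, b.name AS agent
FROM tickets a
INNER JOIN agents b ON a.agent_id = b.id

Result:
title        | agent 
-------------+-------
Missing icon | Xander
Login fails  | Helen 


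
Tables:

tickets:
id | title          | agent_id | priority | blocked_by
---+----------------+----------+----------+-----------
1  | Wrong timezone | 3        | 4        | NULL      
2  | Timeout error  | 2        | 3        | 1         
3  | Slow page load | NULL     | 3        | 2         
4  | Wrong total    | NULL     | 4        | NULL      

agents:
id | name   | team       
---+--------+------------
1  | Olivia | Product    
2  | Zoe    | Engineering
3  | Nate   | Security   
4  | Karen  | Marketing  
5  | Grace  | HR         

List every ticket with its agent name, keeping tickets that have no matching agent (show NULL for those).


LEFT JOIN keeps every row from tickets (the left table); where agent_id has no match in agents, the agent columns become NULL. Walk through each ticket:
  - ticket 1 (Wrong timezone): agent_id=3 -> matches Nate
  - ticket 2 (Timeout error): agent_id=2 -> matches Zoe
  - ticket 3 (Slow page load): agent_id=NULL, no match -> kept with NULL
  - ticket 4 (Wrong total): agent_id=NULL, no match -> kept with NULL
All 4 rows appear; 2 have NULL agent.

SQL:
SELECT a.title, b.name AS agent
FROM tickets a
LEFT JOIN agents b ON a.agent_id = b.id

Result:
title          | agent
---------------+------
Wrong timezone | Nate 
Timeout error  | Zoe  
Slow page load | NULL 
Wrong total    | NULL 


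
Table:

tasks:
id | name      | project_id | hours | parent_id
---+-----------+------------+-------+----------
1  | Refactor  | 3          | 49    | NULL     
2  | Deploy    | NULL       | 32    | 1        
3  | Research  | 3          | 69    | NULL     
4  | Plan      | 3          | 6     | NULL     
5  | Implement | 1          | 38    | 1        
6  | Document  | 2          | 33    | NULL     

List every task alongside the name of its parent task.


This is a self-join: tasks is joined to a second copy of itself, matching each row's parent_id to another row's id. Use LEFT JOIN so rows with parent_id=NULL are kept.
  - task 1 (Refactor): parent_id=NULL -> NULL
  - task 2 (Deploy): parent_id=1 -> Refactor
  - task 3 (Research): parent_id=NULL -> NULL
  - task 4 (Plan): parent_id=NULL -> NULL
  - task 5 (Implement): parent_id=1 -> Refactor
  - task 6 (Document): parent_id=NULL -> NULL

SQL:
SELECT a.name AS item, b.name AS parent
FROM tasks a
LEFT JOIN tasks b ON a.parent_id = b.id

Result:
item      | parent  
----------+---------
Refactor  | NULL    
Deploy    | Refactor
Research  | NULL    
Plan      | NULL    
Implement | Refactor
Document  | NULL    


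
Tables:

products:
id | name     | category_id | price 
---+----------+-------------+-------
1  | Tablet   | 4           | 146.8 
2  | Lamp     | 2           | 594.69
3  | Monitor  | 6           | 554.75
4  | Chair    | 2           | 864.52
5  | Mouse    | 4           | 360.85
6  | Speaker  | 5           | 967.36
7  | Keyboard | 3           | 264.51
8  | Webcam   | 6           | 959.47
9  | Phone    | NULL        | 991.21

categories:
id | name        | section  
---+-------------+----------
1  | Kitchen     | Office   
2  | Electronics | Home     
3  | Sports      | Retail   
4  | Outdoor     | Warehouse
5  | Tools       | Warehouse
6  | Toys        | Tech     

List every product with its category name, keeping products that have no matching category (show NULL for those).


LEFT JOIN keeps every row from products (the left table); where category_id has no match in categories, the category columns become NULL. Walk through each product:
  - product 1 (Tablet): category_id=4 -> matches Outdoor
  - product 2 (Lamp): category_id=2 -> matches Electronics
  - product 3 (Monitor): category_id=6 -> matches Toys
  - product 4 (Chair): category_id=2 -> matches Electronics
  - product 5 (Mouse): category_id=4 -> matches Outdoor
  - product 6 (Speaker): category_id=5 -> matches Tools
  - product 7 (Keyboard): category_id=3 -> matches Sports
  - product 8 (Webcam): category_id=6 -> matches Toys
  - product 9 (Phone): category_id=NULL, no match -> kept with NULL
All 9 rows appear; 1 has NULL category.

SQL:
SELECT a.name, b.name AS category
FROM products a
LEFT JOIN categories b ON a.category_id = b.id

Result:
name     | category   
---------+------------
Tablet   | Outdoor    
Lamp     | Electronics
Monitor  | Toys       
Chair    | Electronics
Mouse    | Outdoor    
Speaker  | Tools      
Keyboard | Sports     
Webcam   | Toys       
Phone    | NULL       


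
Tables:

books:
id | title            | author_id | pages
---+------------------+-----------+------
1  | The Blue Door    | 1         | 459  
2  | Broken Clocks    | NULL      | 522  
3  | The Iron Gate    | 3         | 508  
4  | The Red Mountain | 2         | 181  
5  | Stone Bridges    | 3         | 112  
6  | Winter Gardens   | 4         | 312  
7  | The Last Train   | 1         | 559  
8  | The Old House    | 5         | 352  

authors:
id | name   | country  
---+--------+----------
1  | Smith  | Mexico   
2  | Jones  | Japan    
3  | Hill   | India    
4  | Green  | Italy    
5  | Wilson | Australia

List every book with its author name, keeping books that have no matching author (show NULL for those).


LEFT JOIN keeps every row from books (the left table); where author_id has no match in authors, the author columns become NULL. Walk through each book:
  - book 1 (The Blue Door): author_id=1 -> matches Smith
  - book 2 (Broken Clocks): author_id=NULL, no match -> kept with NULL
  - book 3 (The Iron Gate): author_id=3 -> matches Hill
  - book 4 (The Red Mountain): author_id=2 -> matches Jones
  - book 5 (Stone Bridges): author_id=3 -> matches Hill
  - book 6 (Winter Gardens): author_id=4 -> matches Green
  - book 7 (The Last Train): author_id=1 -> matches Smith
  - book 8 (The Old House): author_id=5 -> matches Wilson
All 8 rows appear; 1 has NULL author.

SQL:
SELECT a.title, b.name AS author
FROM books a
LEFT JOIN authors b ON a.author_id = b.id

Result:
title            | author
-----------------+-------
The Blue Door    | Smith 
Broken Clocks    | NULL  
The Iron Gate    | Hill  
The Red Mountain | Jones 
Stone Bridges    | Hill  
Winter Gardens   | Green 
The Last Train   | Smith 
The Old House    | Wilson


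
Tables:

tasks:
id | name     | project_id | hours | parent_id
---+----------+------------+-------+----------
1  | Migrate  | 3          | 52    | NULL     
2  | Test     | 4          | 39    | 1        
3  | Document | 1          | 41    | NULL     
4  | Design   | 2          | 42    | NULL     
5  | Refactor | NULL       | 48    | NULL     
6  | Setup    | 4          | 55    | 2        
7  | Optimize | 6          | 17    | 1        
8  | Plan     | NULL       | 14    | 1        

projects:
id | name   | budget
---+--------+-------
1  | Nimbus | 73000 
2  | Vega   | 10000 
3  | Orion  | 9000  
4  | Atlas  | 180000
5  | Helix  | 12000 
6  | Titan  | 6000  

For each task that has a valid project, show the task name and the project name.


INNER JOIN keeps only tasks rows whose project_id matches an id in projects. Walk through each task:
  - task 1 (Migrate): project_id=3 -> matches Orion
  - task 2 (Test): project_id=4 -> matches Atlas
  - task 3 (Document): project_id=1 -> matches Nimbus
  - task 4 (Design): project_id=2 -> matches Vega
  - task 5 (Refactor): project_id=NULL, no match -> dropped
  - task 6 (Setup): project_id=4 -> matches Atlas
  - task 7 (Optimize): project_id=6 -> matches Titan
  - task 8 (Plan): project_id=NULL, no match -> dropped
So 2 of 8 rows are dropped.

SQL:
SELECT a.name, b.name AS project
FROM tasks a
INNER JOIN projects b ON a.project_id = b.id

Result:
name     | project
---------+--------
Migrate  | Orion  
Test     | Atlas  
Document | Nimbus 
Design   | Vega   
Setup    | Atlas  
Optimize | Titan  


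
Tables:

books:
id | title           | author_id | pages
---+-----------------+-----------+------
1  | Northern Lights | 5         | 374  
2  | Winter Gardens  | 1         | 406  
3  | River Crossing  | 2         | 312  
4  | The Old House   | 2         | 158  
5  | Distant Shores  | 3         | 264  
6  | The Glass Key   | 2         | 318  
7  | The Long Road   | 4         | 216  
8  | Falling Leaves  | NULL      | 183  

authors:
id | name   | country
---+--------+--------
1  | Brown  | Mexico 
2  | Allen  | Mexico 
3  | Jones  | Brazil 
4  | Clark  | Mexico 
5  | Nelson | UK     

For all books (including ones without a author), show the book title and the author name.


LEFT JOIN keeps every row from books (the left table); where author_id has no match in authors, the author columns become NULL. Walk through each book:
  - book 1 (Northern Lights): author_id=5 -> matches Nelson
  - book 2 (Winter Gardens): author_id=1 -> matches Brown
  - book 3 (River Crossing): author_id=2 -> matches Allen
  - book 4 (The Old House): author_id=2 -> matches Allen
  - book 5 (Distant Shores): author_id=3 -> matches Jones
  - book 6 (The Glass Key): author_id=2 -> matches Allen
  - book 7 (The Long Road): author_id=4 -> matches Clark
  - book 8 (Falling Leaves): author_id=NULL, no match -> kept with NULL
All 8 rows appear; 1 has NULL author.

SQL:
SELECT a.title, b.name AS author
FROM books a
LEFT JOIN authors b ON a.author_id = b.id

Result:
title           | author
----------------+-------
Northern Lights | Nelson
Winter Gardens  | Brown 
River Crossing  | Allen 
The Old House   | Allen 
Distant Shores  | Jones 
The Glass Key   | Allen 
The Long Road   | Clark 
Falling Leaves  | NULL  


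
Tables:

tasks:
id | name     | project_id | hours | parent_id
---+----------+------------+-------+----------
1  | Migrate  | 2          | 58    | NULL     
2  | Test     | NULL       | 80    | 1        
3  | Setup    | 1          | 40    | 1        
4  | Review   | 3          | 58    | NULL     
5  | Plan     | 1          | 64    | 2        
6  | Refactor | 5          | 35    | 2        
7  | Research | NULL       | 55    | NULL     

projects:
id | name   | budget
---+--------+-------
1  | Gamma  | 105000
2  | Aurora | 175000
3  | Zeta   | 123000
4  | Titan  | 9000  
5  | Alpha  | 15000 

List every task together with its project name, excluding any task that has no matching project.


INNER JOIN keeps only tasks rows whose project_id matches an id in projects. Walk through each task:
  - task 1 (Migrate): project_id=2 -> matches Aurora
  - task 2 (Test): project_id=NULL, no match -> dropped
  - task 3 (Setup): project_id=1 -> matches Gamma
  - task 4 (Review): project_id=3 -> matches Zeta
  - task 5 (Plan): project_id=1 -> matches Gamma
  - task 6 (Refactor): project_id=5 -> matches Alpha
  - task 7 (Research): project_id=NULL, no match -> dropped
So 2 of 7 rows are dropped.

SQL:
SELECT a.name, b.name AS project
FROM tasks a
INNER JOIN projects b ON a.project_id = b.id

Result:
name     | project
---------+--------
Migrate  | Aurora 
Setup    | Gamma  
Review   | Zeta   
Plan     | Gamma  
Refactor | Alpha  


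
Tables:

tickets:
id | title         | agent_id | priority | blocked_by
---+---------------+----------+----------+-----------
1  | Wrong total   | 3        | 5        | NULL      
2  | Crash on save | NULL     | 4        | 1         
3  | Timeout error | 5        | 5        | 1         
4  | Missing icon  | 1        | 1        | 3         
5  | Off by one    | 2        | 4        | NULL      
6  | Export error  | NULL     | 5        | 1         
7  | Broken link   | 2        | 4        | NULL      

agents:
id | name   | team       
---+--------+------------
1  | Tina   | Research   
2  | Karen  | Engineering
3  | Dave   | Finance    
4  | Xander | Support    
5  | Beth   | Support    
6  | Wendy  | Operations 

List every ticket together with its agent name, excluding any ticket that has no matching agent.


INNER JOIN keeps only tickets rows whose agent_id matches an id in agents. Walk through each ticket:
  - ticket 1 (Wrong total): agent_id=3 -> matches Dave
  - ticket 2 (Crash on save): agent_id=NULL, no match -> dropped
  - ticket 3 (Timeout error): agent_id=5 -> matches Beth
  - ticket 4 (Missing icon): agent_id=1 -> matches Tina
  - ticket 5 (Off by one): agent_id=2 -> matches Karen
  - ticket 6 (Export error): agent_id=NULL, no match -> dropped
  - ticket 7 (Broken link): agent_id=2 -> matches Karen
So 2 of 7 rows are dropped.

SQL:
SELECT a.title, b.name AS agent
FROM tickets a
INNER JOIN agents b ON a.agent_id = b.id

Result:
title         | agent
--------------+------
Wrong total   | Dave 
Timeout error | Beth 
Missing icon  | Tina 
Off by one    | Karen
Broken link   | Karen


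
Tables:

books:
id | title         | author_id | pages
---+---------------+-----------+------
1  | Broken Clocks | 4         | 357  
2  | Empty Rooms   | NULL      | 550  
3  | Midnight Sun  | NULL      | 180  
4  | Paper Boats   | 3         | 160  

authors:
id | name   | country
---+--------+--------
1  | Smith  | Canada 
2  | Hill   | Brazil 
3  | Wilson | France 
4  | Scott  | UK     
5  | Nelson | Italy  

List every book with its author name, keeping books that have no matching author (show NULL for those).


LEFT JOIN keeps every row from books (the left table); where author_id has no match in authors, the author columns become NULL. Walk through each book:
  - book 1 (Broken Clocks): author_id=4 -> matches Scott
  - book 2 (Empty Rooms): author_id=NULL, no match -> kept with NULL
  - book 3 (Midnight Sun): author_id=NULL, no match -> kept with NULL
  - book 4 (Paper Boats): author_id=3 -> matches Wilson
All 4 rows appear; 2 have NULL author.

SQL:
SELECT a.title, b.name AS author
FROM books a
LEFT JOIN authors b ON a.author_id = b.id

Result:
title         | author
--------------+-------
Broken Clocks | Scott 
Empty Rooms   | NULL  
Midnight Sun  | NULL  
Paper Boats   | Wilson


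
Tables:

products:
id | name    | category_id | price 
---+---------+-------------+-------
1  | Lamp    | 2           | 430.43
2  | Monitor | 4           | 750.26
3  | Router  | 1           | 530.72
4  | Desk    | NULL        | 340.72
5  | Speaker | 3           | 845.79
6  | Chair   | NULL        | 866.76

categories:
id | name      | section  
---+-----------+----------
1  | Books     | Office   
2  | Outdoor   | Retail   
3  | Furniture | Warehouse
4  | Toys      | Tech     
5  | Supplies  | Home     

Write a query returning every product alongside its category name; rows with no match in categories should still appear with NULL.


LEFT JOIN keeps every row from products (the left table); where category_id has no match in categories, the category columns become NULL. Walk through each product:
  - product 1 (Lamp): category_id=2 -> matches Outdoor
  - product 2 (Monitor): category_id=4 -> matches Toys
  - product 3 (Router): category_id=1 -> matches Books
  - product 4 (Desk): category_id=NULL, no match -> kept with NULL
  - product 5 (Speaker): category_id=3 -> matches Furniture
  - product 6 (Chair): category_id=NULL, no match -> kept with NULL
All 6 rows appear; 2 have NULL category.

SQL:
SELECT a.name, b.name AS category
FROM products a
LEFT JOIN categories b ON a.category_id = b.id

Result:
name    | category 
--------+----------
Lamp    | Outdoor  
Monitor | Toys     
Router  | Books    
Desk    | NULL     
Speaker | Furniture
Chair   | NULL     


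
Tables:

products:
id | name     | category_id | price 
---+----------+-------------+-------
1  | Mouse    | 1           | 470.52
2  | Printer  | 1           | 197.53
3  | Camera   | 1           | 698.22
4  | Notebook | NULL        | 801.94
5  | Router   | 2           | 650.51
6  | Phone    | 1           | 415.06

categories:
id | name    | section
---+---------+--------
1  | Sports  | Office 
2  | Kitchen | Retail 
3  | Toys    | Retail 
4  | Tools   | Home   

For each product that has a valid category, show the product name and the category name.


INNER JOIN keeps only products rows whose category_id matches an id in categories. Walk through each product:
  - product 1 (Mouse): category_id=1 -> matches Sports
  - product 2 (Printer): category_id=1 -> matches Sports
  - product 3 (Camera): category_id=1 -> matches Sports
  - product 4 (Notebook): category_id=NULL, no match -> dropped
  - product 5 (Router): category_id=2 -> matches Kitchen
  - product 6 (Phone): category_id=1 -> matches Sports
So 1 of 6 rows is dropped.

SQL:
SELECT a.name, b.name AS category
FROM products a
INNER JOIN categories b ON a.category_id = b.id

Result:
name    | category
--------+---------
Mouse   | Sports  
Printer | Sports  
Camera  | Sports  
Router  | Kitchen 
Phone   | Sports  


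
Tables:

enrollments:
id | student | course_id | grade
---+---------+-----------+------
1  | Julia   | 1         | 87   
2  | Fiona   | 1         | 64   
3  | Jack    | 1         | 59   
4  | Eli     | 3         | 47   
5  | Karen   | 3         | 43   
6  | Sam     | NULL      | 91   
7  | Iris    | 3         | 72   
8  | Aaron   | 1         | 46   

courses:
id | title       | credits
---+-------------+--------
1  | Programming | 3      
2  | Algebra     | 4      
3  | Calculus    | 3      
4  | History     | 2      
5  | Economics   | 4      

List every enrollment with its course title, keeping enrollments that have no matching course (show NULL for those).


LEFT JOIN keeps every row from enrollments (the left table); where course_id has no match in courses, the course columns become NULL. Walk through each enrollment:
  - enrollment 1 (Julia): course_id=1 -> matches Programming
  - enrollment 2 (Fiona): course_id=1 -> matches Programming
  - enrollment 3 (Jack): course_id=1 -> matches Programming
  - enrollment 4 (Eli): course_id=3 -> matches Calculus
  - enrollment 5 (Karen): course_id=3 -> matches Calculus
  - enrollment 6 (Sam): course_id=NULL, no match -> kept with NULL
  - enrollment 7 (Iris): course_id=3 -> matches Calculus
  - enrollment 8 (Aaron): course_id=1 -> matches Programming
All 8 rows appear; 1 has NULL course.

SQL:
SELECT a.student, b.title AS course
FROM enrollments a
LEFT JOIN courses b ON a.course_id = b.id

Result:
student | course     
--------+------------
Julia   | Programming
Fiona   | Programming
Jack    | Programming
Eli     | Calculus   
Karen   | Calculus   
Sam     | NULL       
Iris    | Calculus   
Aaron   | Programming


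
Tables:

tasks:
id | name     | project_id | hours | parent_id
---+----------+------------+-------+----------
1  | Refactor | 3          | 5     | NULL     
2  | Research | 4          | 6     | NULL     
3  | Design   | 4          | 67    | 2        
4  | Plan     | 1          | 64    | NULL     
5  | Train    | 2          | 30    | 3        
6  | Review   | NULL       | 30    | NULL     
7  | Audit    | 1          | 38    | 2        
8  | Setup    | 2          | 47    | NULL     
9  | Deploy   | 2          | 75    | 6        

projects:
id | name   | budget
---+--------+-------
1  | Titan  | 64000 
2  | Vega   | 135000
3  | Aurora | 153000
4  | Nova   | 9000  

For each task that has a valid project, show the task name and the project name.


INNER JOIN keeps only tasks rows whose project_id matches an id in projects. Walk through each task:
  - task 1 (Refactor): project_id=3 -> matches Aurora
  - task 2 (Research): project_id=4 -> matches Nova
  - task 3 (Design): project_id=4 -> matches Nova
  - task 4 (Plan): project_id=1 -> matches Titan
  - task 5 (Train): project_id=2 -> matches Vega
  - task 6 (Review): project_id=NULL, no match -> dropped
  - task 7 (Audit): project_id=1 -> matches Titan
  - task 8 (Setup): project_id=2 -> matches Vega
  - task 9 (Deploy): project_id=2 -> matches Vega
So 1 of 9 rows is dropped.

SQL:
SELECT a.name, b.name AS project
FROM tasks a
INNER JOIN projects b ON a.project_id = b.id

Result:
name     | project
---------+--------
Refactor | Aurora 
Research | Nova   
Design   | Nova   
Plan     | Titan  
Train    | Vega   
Audit    | Titan  
Setup    | Vega   
Deploy   | Vega   


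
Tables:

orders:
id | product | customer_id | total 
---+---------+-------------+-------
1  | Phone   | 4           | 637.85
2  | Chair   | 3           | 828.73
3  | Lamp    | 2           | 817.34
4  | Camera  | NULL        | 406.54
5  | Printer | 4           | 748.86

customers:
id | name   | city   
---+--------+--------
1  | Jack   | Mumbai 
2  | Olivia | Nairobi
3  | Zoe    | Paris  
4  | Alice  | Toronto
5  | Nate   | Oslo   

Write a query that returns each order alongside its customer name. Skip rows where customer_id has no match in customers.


INNER JOIN keeps only orders rows whose customer_id matches an id in customers. Walk through each order:
  - order 1 (Phone): customer_id=4 -> matches Alice
  - order 2 (Chair): customer_id=3 -> matches Zoe
  - order 3 (Lamp): customer_id=2 -> matches Olivia
  - order 4 (Camera): customer_id=NULL, no match -> dropped
  - order 5 (Printer): customer_id=4 -> matches Alice
So 1 of 5 rows is dropped.

SQL:
SELECT a.product, b.name AS customer
FROM orders a
INNER JOIN customers b ON a.customer_id = b.id

Result:
product | customer
--------+---------
Phone   | Alice   
Chair   | Zoe     
Lamp    | Olivia  
Printer | Alice   


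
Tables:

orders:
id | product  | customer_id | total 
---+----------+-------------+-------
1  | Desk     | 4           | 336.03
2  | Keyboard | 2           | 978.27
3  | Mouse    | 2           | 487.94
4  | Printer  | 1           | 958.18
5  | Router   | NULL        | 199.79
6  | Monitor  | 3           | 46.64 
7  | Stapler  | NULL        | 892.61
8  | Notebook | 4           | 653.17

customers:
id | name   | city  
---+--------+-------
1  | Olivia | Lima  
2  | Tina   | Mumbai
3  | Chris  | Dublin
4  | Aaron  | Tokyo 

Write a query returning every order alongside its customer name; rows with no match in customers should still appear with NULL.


LEFT JOIN keeps every row from orders (the left table); where customer_id has no match in customers, the customer columns become NULL. Walk through each order:
  - order 1 (Desk): customer_id=4 -> matches Aaron
  - order 2 (Keyboard): customer_id=2 -> matches Tina
  - order 3 (Mouse): customer_id=2 -> matches Tina
  - order 4 (Printer): customer_id=1 -> matches Olivia
  - order 5 (Router): customer_id=NULL, no match -> kept with NULL
  - order 6 (Monitor): customer_id=3 -> matches Chris
  - order 7 (Stapler): customer_id=NULL, no match -> kept with NULL
  - order 8 (Notebook): customer_id=4 -> matches Aaron
All 8 rows appear; 2 have NULL customer.

SQL:
SELECT a.product, b.name AS customer
FROM orders a
LEFT JOIN customers b ON a.customer_id = b.id

Result:
product  | customer
---------+---------
Desk     | Aaron   
Keyboard | Tina    
Mouse    | Tina    
Printer  | Olivia  
Router   | NULL    
Monitor  | Chris   
Stapler  | NULL    
Notebook | Aaron   


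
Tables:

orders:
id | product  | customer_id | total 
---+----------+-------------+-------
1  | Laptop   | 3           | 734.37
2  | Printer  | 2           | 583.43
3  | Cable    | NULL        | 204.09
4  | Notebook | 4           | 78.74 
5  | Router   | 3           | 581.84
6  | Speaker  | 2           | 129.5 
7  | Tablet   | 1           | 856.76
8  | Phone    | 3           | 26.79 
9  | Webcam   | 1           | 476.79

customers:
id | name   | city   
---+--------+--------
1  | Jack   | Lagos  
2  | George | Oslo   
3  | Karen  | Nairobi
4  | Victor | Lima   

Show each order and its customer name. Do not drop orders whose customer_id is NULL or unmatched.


LEFT JOIN keeps every row from orders (the left table); where customer_id has no match in customers, the customer columns become NULL. Walk through each order:
  - order 1 (Laptop): customer_id=3 -> matches Karen
  - order 2 (Printer): customer_id=2 -> matches George
  - order 3 (Cable): customer_id=NULL, no match -> kept with NULL
  - order 4 (Notebook): customer_id=4 -> matches Victor
  - order 5 (Router): customer_id=3 -> matches Karen
  - order 6 (Speaker): customer_id=2 -> matches George
  - order 7 (Tablet): customer_id=1 -> matches Jack
  - order 8 (Phone): customer_id=3 -> matches Karen
  - order 9 (Webcam): customer_id=1 -> matches Jack
All 9 rows appear; 1 has NULL customer.

SQL:
SELECT a.product, b.name AS customer
FROM orders a
LEFT JOIN customers b ON a.customer_id = b.id

Result:
product  | customer
---------+---------
Laptop   | Karen   
Printer  | George  
Cable    | NULL    
Notebook | Victor  
Router   | Karen   
Speaker  | George  
Tablet   | Jack    
Phone    | Karen   
Webcam   | Jack    
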